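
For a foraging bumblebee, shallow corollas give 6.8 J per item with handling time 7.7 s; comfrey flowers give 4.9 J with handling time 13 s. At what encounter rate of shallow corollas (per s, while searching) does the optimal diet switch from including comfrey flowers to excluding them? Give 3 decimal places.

0.097 per s

Drop comfrey flowers once their profitability E₂/h₂ falls below the rate achievable on shallow corollas alone: E₂/h₂ = λE₁/(1 + λh₁).
Solve for λ: λE₁h₂ = E₂(1 + λh₁) → λ(E₁h₂ − E₂h₁) = E₂ → λ = E₂/(E₁h₂ − E₂h₁).
λ = 4.9/(6.8×13 − 4.9×7.7) = 4.9/50.67 = 0.0967 per s.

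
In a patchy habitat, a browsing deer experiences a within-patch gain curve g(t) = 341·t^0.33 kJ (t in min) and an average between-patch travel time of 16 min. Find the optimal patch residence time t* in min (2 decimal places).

7.88 min

By the marginal value theorem, leave when the instantaneous gain rate g'(t) equals the habitat-wide average g(t)/(T + t).
g'(t) = 0.33·341·t^-0.67. Setting 0.33·341·t^-0.67 = 341·t^0.33/(16+t) gives 0.33(16+t) = t, so 0.67·t = 0.33×16.
t* = 0.33×16/0.67 = 7.881 min.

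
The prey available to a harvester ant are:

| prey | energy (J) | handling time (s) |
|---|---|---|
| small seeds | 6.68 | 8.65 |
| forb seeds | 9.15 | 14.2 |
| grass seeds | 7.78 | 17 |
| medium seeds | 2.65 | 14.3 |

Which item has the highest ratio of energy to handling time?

small seeds

Profitability E/h (J/s): small seeds = 6.68/8.65 = 0.772, forb seeds = 9.15/14.2 = 0.644, grass seeds = 7.78/17 = 0.458, medium seeds = 2.65/14.3 = 0.185.
Ranked: small seeds > forb seeds > grass seeds > medium seeds.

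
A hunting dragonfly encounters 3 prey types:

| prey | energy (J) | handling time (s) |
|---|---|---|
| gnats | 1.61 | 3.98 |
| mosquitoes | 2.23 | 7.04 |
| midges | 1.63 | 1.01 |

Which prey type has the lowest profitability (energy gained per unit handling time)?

Profitability E/h (J/s): gnats = 1.61/3.98 = 0.405, mosquitoes = 2.23/7.04 = 0.317, midges = 1.63/1.01 = 1.61.
Ranked: midges > gnats > mosquitoes.

mosquitoes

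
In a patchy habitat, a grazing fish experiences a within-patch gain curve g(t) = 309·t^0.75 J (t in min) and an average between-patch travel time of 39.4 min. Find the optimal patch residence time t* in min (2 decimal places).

118.20 min

Optimal t* satisfies g'(t*) = g(t*)/(T + t*).
g'(t) = 0.75·309·t^-0.25. Setting 0.75·309·t^-0.25 = 309·t^0.75/(39.4+t) gives 0.75(39.4+t) = t, so 0.25·t = 0.75×39.4.
t* = 0.75×39.4/0.25 = 118.2 min.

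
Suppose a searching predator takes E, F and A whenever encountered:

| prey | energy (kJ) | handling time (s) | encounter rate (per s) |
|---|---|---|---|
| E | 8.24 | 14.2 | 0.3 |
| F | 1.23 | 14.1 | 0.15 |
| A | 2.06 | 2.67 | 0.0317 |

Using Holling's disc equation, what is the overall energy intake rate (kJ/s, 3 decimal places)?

0.365 kJ/s

R = Σλ_iE_i / (1 + Σλ_ih_i)
Numerator: 0.3×8.24 + 0.15×1.23 + 0.0317×2.06 = 2.722
Denominator: 1 + 0.3×14.2 + 0.15×14.1 + 0.0317×2.67 = 7.46
R = 2.722/7.46 = 0.3649 kJ/s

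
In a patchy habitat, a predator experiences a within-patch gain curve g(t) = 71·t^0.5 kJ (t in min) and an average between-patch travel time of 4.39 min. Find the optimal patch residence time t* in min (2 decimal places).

Optimal t* satisfies g'(t*) = g(t*)/(T + t*).
g'(t) = 0.5·71·t^-0.5. Setting 0.5·71·t^-0.5 = 71·t^0.5/(4.39+t) gives 0.5(4.39+t) = t, so 0.50·t = 0.5×4.39.
t* = 0.5×4.39/0.50 = 4.39 min.

4.39 min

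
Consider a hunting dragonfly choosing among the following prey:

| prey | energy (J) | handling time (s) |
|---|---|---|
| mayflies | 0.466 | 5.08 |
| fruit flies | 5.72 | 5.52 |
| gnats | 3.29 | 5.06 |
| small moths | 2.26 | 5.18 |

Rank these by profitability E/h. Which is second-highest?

Profitability E/h (J/s): mayflies = 0.466/5.08 = 0.0917, fruit flies = 5.72/5.52 = 1.04, gnats = 3.29/5.06 = 0.65, small moths = 2.26/5.18 = 0.436.
Ranked: fruit flies > gnats > small moths > mayflies.

gnats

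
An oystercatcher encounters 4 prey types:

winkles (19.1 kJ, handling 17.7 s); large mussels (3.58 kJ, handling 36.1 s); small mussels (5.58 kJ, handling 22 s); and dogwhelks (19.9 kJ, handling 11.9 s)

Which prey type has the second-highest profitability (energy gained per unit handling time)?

In descending order of E/h:
dogwhelks: 19.9/11.9 = 1.67 kJ/s
winkles: 19.1/17.7 = 1.08 kJ/s
small mussels: 5.58/22 = 0.254 kJ/s
large mussels: 3.58/36.1 = 0.0992 kJ/s

winkles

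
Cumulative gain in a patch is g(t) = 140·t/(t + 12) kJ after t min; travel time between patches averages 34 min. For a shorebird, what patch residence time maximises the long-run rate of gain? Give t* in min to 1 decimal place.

20.2 min

By the marginal value theorem, leave when the instantaneous gain rate g'(t) equals the habitat-wide average g(t)/(T + t).
g'(t) = 140·12/(t + 12)². Setting 140·12/(t+12)² = 140t/[(t+12)(34+t)] gives 12(34+t) = t(t+12), so t² = 12×34 = 408.
t* = √408 = 20.2 min.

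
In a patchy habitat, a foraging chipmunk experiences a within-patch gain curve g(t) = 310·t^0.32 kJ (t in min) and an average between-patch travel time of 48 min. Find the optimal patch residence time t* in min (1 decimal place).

22.6 min

By the marginal value theorem, leave when the instantaneous gain rate g'(t) equals the habitat-wide average g(t)/(T + t).
g'(t) = 0.32·310·t^-0.68. Setting 0.32·310·t^-0.68 = 310·t^0.32/(48+t) gives 0.32(48+t) = t, so 0.68·t = 0.32×48.
t* = 0.32×48/0.68 = 22.59 min.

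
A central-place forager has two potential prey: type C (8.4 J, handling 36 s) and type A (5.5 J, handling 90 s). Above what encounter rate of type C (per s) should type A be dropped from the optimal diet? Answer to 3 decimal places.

Drop type A once their profitability E₂/h₂ falls below the rate achievable on type C alone: E₂/h₂ = λE₁/(1 + λh₁).
Solve for λ: λE₁h₂ = E₂(1 + λh₁) → λ(E₁h₂ − E₂h₁) = E₂ → λ = E₂/(E₁h₂ − E₂h₁).
λ = 5.5/(8.4×90 − 5.5×36) = 5.5/558 = 0.009857 per s.

0.010 per s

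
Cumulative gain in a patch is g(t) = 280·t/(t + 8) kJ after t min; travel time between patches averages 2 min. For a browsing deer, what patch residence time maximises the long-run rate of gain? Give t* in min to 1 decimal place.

4.0 min

By the marginal value theorem, leave when the instantaneous gain rate g'(t) equals the habitat-wide average g(t)/(T + t).
g'(t) = 280·8/(t + 8)². Setting 280·8/(t+8)² = 280t/[(t+8)(2+t)] gives 8(2+t) = t(t+8), so t² = 8×2 = 16.
t* = √16 = 4 min.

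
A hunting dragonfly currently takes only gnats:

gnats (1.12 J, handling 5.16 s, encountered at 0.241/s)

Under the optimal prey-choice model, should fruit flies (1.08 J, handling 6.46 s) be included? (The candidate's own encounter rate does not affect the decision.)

Yes

On gnats alone, R = ΣλE/(1+Σλh) = 0.2699/2.244 = 0.1203 J/s.
fruit flies: E/h = 1.08/6.46 = 0.1672 J/s.
Since 0.1672 > R, including fruit flies increases the long-run rate.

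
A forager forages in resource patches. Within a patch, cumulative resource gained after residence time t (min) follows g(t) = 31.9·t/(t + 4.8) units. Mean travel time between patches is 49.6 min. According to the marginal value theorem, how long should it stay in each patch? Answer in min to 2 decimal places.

By the marginal value theorem, leave when the instantaneous gain rate g'(t) equals the habitat-wide average g(t)/(T + t).
g'(t) = 31.9·4.8/(t + 4.8)². Setting 31.9·4.8/(t+4.8)² = 31.9t/[(t+4.8)(49.6+t)] gives 4.8(49.6+t) = t(t+4.8), so t² = 4.8×49.6 = 238.1.
t* = √238.1 = 15.43 min.

15.43 min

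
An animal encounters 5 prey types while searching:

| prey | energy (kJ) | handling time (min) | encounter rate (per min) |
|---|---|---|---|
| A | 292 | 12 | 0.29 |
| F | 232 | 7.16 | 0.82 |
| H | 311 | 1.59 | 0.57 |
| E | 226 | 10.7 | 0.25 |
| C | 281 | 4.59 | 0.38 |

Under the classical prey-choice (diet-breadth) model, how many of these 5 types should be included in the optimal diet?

Rank by E/h (kJ/min): H 196, C 61.2, F 32.4, A 24.3, E 21.1. Include each in turn until the next type's E/h falls below the running intake rate.
Rate on top 1: 92.99. C: 61.2 < 92.99 → exclude; stop.
Optimal diet: H — 1 of 5 types.

1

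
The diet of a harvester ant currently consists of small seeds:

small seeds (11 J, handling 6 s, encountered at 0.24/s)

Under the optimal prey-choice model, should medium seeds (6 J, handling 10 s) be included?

Intake rate on the current diet: R = (0.24×11) / (1 + 0.24×6) = 2.64/2.44 = 1.082 J/s.
medium seeds: E/h = 6/10 = 0.6 J/s.
0.6 < 1.082, so adding medium seeds would lower the average — exclude it.

No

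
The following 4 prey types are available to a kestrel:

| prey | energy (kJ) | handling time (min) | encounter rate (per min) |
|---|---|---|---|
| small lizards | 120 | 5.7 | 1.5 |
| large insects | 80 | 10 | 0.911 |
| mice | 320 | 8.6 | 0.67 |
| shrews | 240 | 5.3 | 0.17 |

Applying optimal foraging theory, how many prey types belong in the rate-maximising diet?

E/h in descending order: shrews 45.3, mice 37.2, small lizards 21.1, large insects 8 kJ/min. The optimal diet is the largest prefix of this list for which every included type satisfies E_i/h_i > R on the types above it.
Rate on top 1: 21.46. mice: 37.2 > 21.46 → include.
Rate on top 2: 33.3. small lizards: 21.1 < 33.3 → exclude; stop.
Optimal diet: shrews, mice — 2 of 4 types.

2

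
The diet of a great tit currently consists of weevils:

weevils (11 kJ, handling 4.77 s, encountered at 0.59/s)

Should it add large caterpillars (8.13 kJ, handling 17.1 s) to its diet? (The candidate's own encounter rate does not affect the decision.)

Current rate: (0.59×11)/(1 + 0.59×4.77) = 1.701 kJ/s.
Profitability of large caterpillars: 8.13/17.1 = 0.4754 kJ/s.
Since 0.4754 < R, time spent handling large caterpillars is better spent searching.

No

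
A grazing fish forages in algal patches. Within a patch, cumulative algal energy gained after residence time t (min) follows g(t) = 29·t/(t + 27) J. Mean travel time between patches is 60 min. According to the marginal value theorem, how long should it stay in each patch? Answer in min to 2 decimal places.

Maximise g(t)/(T+t): set derivative to zero → g'(t)(T+t) = g(t).
g'(t) = 29·27/(t + 27)². Setting 29·27/(t+27)² = 29t/[(t+27)(60+t)] gives 27(60+t) = t(t+27), so t² = 27×60 = 1620.
t* = √1620 = 40.25 min.

40.25 min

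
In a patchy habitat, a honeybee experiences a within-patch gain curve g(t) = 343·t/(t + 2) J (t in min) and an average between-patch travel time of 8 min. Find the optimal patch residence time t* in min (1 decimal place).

Optimal t* satisfies g'(t*) = g(t*)/(T + t*).
g'(t) = 343·2/(t + 2)². Setting 343·2/(t+2)² = 343t/[(t+2)(8+t)] gives 2(8+t) = t(t+2), so t² = 2×8 = 16.
t* = √16 = 4 min.

4.0 min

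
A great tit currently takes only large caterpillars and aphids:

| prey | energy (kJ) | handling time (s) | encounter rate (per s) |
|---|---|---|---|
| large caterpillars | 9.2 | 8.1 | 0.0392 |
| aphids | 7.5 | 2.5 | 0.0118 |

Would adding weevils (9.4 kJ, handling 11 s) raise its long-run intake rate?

Intake rate on the current diet: R = (0.0392×9.2 + 0.0118×7.5) / (1 + 0.0392×8.1 + 0.0118×2.5) = 0.4491/1.347 = 0.3334 kJ/s.
weevils: E/h = 9.4/11 = 0.8545 kJ/s.
Since 0.8545 > R, including weevils increases the long-run rate.

Yes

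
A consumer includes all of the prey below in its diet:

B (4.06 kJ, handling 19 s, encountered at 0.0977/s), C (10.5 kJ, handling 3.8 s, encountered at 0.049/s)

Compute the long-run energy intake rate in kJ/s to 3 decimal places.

0.299 kJ/s

R = Σλ_iE_i / (1 + Σλ_ih_i)
Numerator: 0.0977×4.06 + 0.049×10.5 = 0.9112
Denominator: 1 + 0.0977×19 + 0.049×3.8 = 3.042
R = 0.9112/3.042 = 0.2995 kJ/s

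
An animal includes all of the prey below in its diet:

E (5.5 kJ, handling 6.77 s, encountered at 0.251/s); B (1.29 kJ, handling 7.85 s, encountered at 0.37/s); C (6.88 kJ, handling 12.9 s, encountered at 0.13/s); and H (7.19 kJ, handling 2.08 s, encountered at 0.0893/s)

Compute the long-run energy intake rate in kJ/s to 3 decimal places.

0.455 kJ/s

Energy encountered per unit search time: 0.251×5.5 + 0.37×1.29 + 0.13×6.88 + 0.0893×7.19 = 3.394 kJ/s.
Handling time per unit search time: 0.251×6.77 + 0.37×7.85 + 0.13×12.9 + 0.0893×2.08 = 6.467.
Rate = 3.394/(1 + 6.467) = 0.4546 kJ/s.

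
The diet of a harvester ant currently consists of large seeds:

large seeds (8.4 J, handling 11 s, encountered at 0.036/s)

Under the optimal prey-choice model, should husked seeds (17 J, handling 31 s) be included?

Yes

Intake rate on the current diet: R = (0.036×8.4) / (1 + 0.036×11) = 0.3024/1.396 = 0.2166 J/s.
husked seeds: E/h = 17/31 = 0.5484 J/s.
Since 0.5484 > R, including husked seeds increases the long-run rate.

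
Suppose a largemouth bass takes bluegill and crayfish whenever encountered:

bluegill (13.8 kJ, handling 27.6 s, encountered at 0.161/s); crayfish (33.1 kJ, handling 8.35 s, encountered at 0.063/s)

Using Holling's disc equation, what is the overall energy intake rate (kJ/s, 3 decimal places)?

R = (0.161×13.8 + 0.063×33.1) / (1 + 0.161×27.6 + 0.063×8.35) = 4.307/5.97 = 0.7215 kJ/s.

0.721 kJ/s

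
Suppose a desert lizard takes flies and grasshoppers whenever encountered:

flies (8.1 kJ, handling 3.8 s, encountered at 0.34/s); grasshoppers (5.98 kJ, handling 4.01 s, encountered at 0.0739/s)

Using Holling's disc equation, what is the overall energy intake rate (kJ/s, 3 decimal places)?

R = Σλ_iE_i / (1 + Σλ_ih_i)
Numerator: 0.34×8.1 + 0.0739×5.98 = 3.196
Denominator: 1 + 0.34×3.8 + 0.0739×4.01 = 2.588
R = 3.196/2.588 = 1.235 kJ/s

1.235 kJ/s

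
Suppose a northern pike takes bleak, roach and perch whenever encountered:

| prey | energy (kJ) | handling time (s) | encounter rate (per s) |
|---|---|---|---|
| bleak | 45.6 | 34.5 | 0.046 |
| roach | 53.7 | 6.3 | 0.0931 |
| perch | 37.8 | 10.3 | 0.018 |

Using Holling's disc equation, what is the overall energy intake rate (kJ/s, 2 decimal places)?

2.32 kJ/s

R = (0.046×45.6 + 0.0931×53.7 + 0.018×37.8) / (1 + 0.046×34.5 + 0.0931×6.3 + 0.018×10.3) = 7.777/3.359 = 2.315 kJ/s.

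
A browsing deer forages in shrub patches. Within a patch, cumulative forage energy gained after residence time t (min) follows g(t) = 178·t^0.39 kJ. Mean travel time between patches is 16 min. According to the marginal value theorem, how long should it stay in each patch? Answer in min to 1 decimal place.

10.2 min

Optimal t* satisfies g'(t*) = g(t*)/(T + t*).
g'(t) = 0.39·178·t^-0.61. Setting 0.39·178·t^-0.61 = 178·t^0.39/(16+t) gives 0.39(16+t) = t, so 0.61·t = 0.39×16.
t* = 0.39×16/0.61 = 10.23 min.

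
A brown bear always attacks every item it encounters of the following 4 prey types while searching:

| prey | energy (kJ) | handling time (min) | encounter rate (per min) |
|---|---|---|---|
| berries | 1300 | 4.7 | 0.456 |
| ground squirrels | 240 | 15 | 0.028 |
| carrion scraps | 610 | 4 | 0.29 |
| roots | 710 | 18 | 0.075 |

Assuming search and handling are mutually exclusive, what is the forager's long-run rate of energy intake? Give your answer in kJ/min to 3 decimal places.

Energy encountered per unit search time: 0.456×1300 + 0.028×240 + 0.29×610 + 0.075×710 = 829.7 kJ/min.
Handling time per unit search time: 0.456×4.7 + 0.028×15 + 0.29×4 + 0.075×18 = 5.073.
Rate = 829.7/(1 + 5.073) = 136.6 kJ/min.

136.612 kJ/min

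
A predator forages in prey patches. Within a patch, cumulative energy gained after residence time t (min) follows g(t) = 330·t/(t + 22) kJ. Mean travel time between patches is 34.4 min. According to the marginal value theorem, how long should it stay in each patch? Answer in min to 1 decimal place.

27.5 min

By the marginal value theorem, leave when the instantaneous gain rate g'(t) equals the habitat-wide average g(t)/(T + t).
g'(t) = 330·22/(t + 22)². Setting 330·22/(t+22)² = 330t/[(t+22)(34.4+t)] gives 22(34.4+t) = t(t+22), so t² = 22×34.4 = 756.8.
t* = √756.8 = 27.51 min.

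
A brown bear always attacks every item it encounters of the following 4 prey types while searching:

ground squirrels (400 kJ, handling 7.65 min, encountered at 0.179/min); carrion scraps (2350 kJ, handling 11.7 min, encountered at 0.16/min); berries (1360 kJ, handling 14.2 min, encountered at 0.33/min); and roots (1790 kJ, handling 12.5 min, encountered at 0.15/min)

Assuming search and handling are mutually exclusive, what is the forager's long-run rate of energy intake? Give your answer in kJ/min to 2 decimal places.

107.84 kJ/min

R = Σλ_iE_i / (1 + Σλ_ih_i)
Numerator: 0.179×400 + 0.16×2350 + 0.33×1360 + 0.15×1790 = 1165
Denominator: 1 + 0.179×7.65 + 0.16×11.7 + 0.33×14.2 + 0.15×12.5 = 10.8
R = 1165/10.8 = 107.8 kJ/min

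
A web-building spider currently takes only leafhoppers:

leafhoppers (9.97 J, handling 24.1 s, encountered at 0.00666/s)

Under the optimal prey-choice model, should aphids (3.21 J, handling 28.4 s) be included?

Yes

Intake rate on the current diet: R = (0.00666×9.97) / (1 + 0.00666×24.1) = 0.0664/1.161 = 0.05722 J/s.
aphids: E/h = 3.21/28.4 = 0.113 J/s.
Since 0.113 > R, including aphids increases the long-run rate.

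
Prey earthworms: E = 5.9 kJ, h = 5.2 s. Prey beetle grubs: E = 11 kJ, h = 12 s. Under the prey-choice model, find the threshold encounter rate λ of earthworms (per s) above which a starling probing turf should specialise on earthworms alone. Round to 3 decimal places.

Drop beetle grubs once their profitability E₂/h₂ falls below the rate achievable on earthworms alone: E₂/h₂ = λE₁/(1 + λh₁).
Solve for λ: λE₁h₂ = E₂(1 + λh₁) → λ(E₁h₂ − E₂h₁) = E₂ → λ = E₂/(E₁h₂ − E₂h₁).
λ = 11/(5.9×12 − 11×5.2) = 11/13.6 = 0.8088 per s.

0.809 per s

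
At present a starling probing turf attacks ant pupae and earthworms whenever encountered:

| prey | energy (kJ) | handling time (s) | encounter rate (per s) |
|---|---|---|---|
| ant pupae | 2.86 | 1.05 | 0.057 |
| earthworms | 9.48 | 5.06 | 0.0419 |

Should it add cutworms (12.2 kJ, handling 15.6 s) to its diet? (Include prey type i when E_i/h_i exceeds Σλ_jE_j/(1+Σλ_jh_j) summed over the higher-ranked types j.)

Yes

Intake rate on the current diet: R = (0.057×2.86 + 0.0419×9.48) / (1 + 0.057×1.05 + 0.0419×5.06) = 0.5602/1.272 = 0.4405 kJ/s.
cutworms: E/h = 12.2/15.6 = 0.7821 kJ/s.
0.7821 > 0.4405, so adding cutworms raises the average — include it.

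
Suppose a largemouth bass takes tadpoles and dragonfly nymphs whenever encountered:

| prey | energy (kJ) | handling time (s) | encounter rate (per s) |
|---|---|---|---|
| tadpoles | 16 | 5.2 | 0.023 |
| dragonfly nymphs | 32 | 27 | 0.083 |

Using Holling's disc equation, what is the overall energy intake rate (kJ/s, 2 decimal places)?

Energy encountered per unit search time: 0.023×16 + 0.083×32 = 3.024 kJ/s.
Handling time per unit search time: 0.023×5.2 + 0.083×27 = 2.361.
Rate = 3.024/(1 + 2.361) = 0.8998 kJ/s.

0.90 kJ/s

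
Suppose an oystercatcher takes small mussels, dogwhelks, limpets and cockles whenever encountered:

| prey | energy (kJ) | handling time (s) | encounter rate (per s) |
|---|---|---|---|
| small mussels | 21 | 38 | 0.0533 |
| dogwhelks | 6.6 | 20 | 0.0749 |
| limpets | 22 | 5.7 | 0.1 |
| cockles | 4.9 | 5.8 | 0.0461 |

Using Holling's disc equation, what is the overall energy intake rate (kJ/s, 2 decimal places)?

R = (0.0533×21 + 0.0749×6.6 + 0.1×22 + 0.0461×4.9) / (1 + 0.0533×38 + 0.0749×20 + 0.1×5.7 + 0.0461×5.8) = 4.04/5.361 = 0.7535 kJ/s.

0.75 kJ/s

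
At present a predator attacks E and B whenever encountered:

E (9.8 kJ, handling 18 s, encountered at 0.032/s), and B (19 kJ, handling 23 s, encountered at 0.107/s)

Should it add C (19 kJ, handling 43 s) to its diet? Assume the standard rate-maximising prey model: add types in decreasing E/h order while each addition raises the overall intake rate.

No

On E and B alone, R = ΣλE/(1+Σλh) = 2.347/4.037 = 0.5813 kJ/s.
C: E/h = 19/43 = 0.4419 kJ/s.
0.4419 < 0.5813, so adding C would lower the average — exclude it.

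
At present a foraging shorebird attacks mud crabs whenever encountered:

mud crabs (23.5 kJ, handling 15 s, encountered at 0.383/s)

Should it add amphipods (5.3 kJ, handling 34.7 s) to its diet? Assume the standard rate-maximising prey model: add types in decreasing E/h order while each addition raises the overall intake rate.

No

Current rate: (0.383×23.5)/(1 + 0.383×15) = 1.334 kJ/s.
Profitability of amphipods: 5.3/34.7 = 0.1527 kJ/s.
0.1527 < 1.334, so adding amphipods would lower the average — exclude it.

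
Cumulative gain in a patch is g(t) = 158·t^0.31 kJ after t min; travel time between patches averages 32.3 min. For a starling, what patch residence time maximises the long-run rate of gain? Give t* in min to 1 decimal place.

Optimal t* satisfies g'(t*) = g(t*)/(T + t*).
g'(t) = 0.31·158·t^-0.69. Setting 0.31·158·t^-0.69 = 158·t^0.31/(32.3+t) gives 0.31(32.3+t) = t, so 0.69·t = 0.31×32.3.
t* = 0.31×32.3/0.69 = 14.51 min.

14.5 min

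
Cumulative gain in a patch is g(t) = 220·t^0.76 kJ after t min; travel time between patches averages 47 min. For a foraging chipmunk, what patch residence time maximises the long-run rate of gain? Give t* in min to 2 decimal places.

Maximise g(t)/(T+t): set derivative to zero → g'(t)(T+t) = g(t).
g'(t) = 0.76·220·t^-0.24. Setting 0.76·220·t^-0.24 = 220·t^0.76/(47+t) gives 0.76(47+t) = t, so 0.24·t = 0.76×47.
t* = 0.76×47/0.24 = 148.8 min.

148.83 min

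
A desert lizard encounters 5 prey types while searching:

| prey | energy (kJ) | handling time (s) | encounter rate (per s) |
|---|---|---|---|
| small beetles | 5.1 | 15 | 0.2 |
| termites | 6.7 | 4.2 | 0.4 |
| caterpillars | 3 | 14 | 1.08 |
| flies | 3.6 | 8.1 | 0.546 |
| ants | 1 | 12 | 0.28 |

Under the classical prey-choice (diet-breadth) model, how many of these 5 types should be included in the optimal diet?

1

Profitabilities (E/h, kJ/s): termites 1.6, flies 0.444, small beetles 0.34, caterpillars 0.214, ants 0.0833. Add prey in this order while the next type's profitability exceeds the intake rate on those already taken.
Rate on top 1: 1. flies: 0.444 < 1 → exclude; stop.
Optimal diet: termites — 1 of 5 types.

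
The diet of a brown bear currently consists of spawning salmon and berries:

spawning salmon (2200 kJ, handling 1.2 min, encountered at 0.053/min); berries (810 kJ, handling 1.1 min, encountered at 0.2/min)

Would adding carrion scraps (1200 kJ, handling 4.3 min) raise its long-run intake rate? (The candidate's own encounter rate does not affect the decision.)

Yes

Current rate: (0.053×2200 + 0.2×810)/(1 + 0.053×1.2 + 0.2×1.1) = 217 kJ/min.
carrion scraps: E/h = 1200/4.3 = 279.1 kJ/min.
Since 279.1 > R, including carrion scraps increases the long-run rate.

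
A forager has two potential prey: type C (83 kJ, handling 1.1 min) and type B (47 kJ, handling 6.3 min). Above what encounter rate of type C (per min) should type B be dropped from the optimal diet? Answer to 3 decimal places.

At the threshold, the rate on type C alone equals the profitability of type B: λ·83/(1 + λ·1.1) = 47/6.3 = 7.46.
Rearranging, λ(83 − 7.46×1.1) = 7.46, so λ = 7.46/74.79 = 0.09975 per min.

0.100 per min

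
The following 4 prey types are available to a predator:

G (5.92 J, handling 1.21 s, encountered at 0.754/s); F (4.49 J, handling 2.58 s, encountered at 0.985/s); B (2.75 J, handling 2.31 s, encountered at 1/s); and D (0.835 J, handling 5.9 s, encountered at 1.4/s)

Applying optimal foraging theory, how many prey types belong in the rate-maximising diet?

1

E/h in descending order: G 4.89, F 1.74, B 1.19, D 0.142 J/s. The optimal diet is the largest prefix of this list for which every included type satisfies E_i/h_i > R on the types above it.
Rate on top 1: 2.334. F: 1.74 < 2.334 → exclude; stop.
Optimal diet: G — 1 of 4 types.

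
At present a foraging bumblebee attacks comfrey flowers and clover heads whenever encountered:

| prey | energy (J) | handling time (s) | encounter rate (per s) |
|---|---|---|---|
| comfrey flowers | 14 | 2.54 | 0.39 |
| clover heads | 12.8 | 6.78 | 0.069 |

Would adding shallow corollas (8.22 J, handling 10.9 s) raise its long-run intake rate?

No

Current rate: (0.39×14 + 0.069×12.8)/(1 + 0.39×2.54 + 0.069×6.78) = 2.58 J/s.
Profitability of shallow corollas: 8.22/10.9 = 0.7541 J/s.
0.7541 < 2.58, so adding shallow corollas would lower the average — exclude it.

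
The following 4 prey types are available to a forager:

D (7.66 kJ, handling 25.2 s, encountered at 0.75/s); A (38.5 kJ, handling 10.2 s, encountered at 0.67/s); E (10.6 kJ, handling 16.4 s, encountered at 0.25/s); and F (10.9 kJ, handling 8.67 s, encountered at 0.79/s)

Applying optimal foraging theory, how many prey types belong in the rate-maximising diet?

1

Profitabilities (E/h, kJ/s): A 3.77, F 1.26, E 0.646, D 0.304. Add prey in this order while the next type's profitability exceeds the intake rate on those already taken.
Rate on top 1: 3.293. F: 1.26 < 3.293 → exclude; stop.
Optimal diet: A — 1 of 4 types.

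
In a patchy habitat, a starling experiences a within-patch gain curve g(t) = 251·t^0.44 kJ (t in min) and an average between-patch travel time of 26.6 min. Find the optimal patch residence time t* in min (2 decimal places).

Maximise g(t)/(T+t): set derivative to zero → g'(t)(T+t) = g(t).
g'(t) = 0.44·251·t^-0.56. Setting 0.44·251·t^-0.56 = 251·t^0.44/(26.6+t) gives 0.44(26.6+t) = t, so 0.56·t = 0.44×26.6.
t* = 0.44×26.6/0.56 = 20.9 min.

20.90 min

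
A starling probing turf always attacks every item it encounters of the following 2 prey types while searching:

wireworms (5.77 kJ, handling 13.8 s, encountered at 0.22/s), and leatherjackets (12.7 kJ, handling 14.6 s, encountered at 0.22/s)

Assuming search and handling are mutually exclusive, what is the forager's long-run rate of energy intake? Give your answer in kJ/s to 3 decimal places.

0.561 kJ/s

Energy encountered per unit search time: 0.22×5.77 + 0.22×12.7 = 4.063 kJ/s.
Handling time per unit search time: 0.22×13.8 + 0.22×14.6 = 6.248.
Rate = 4.063/(1 + 6.248) = 0.5606 kJ/s.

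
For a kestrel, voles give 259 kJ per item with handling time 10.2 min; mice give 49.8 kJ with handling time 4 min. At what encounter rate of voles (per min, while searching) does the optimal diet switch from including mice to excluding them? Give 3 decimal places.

At the threshold, the rate on voles alone equals the profitability of mice: λ·259/(1 + λ·10.2) = 49.8/4 = 12.45.
Rearranging, λ(259 − 12.45×10.2) = 12.45, so λ = 12.45/132 = 0.09431 per min.

0.094 per min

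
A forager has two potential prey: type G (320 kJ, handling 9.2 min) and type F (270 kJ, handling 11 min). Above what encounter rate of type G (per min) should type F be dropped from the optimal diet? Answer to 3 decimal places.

The zero-one rule: include type F iff E₂/h₂ > λE₁/(1+λh₁). Equality gives the switch point.
λE₁h₂ = E₂ + λE₂h₁ ⇒ λ = E₂/(E₁h₂ − E₂h₁) = 270/(3520 − 2484) = 0.2606 per min.

0.261 per min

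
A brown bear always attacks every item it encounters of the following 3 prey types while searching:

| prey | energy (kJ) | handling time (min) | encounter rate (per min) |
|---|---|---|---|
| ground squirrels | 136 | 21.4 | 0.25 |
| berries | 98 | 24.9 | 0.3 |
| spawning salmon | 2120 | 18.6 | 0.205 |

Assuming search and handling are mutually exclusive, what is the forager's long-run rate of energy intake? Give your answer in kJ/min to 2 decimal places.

R = Σλ_iE_i / (1 + Σλ_ih_i)
Numerator: 0.25×136 + 0.3×98 + 0.205×2120 = 498
Denominator: 1 + 0.25×21.4 + 0.3×24.9 + 0.205×18.6 = 17.63
R = 498/17.63 = 28.24 kJ/min

28.24 kJ/min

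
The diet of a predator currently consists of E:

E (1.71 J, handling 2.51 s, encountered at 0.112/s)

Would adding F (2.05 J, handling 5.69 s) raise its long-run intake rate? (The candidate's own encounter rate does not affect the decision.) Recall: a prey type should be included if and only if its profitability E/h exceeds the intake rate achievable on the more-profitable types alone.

Yes

Intake rate on the current diet: R = (0.112×1.71) / (1 + 0.112×2.51) = 0.1915/1.281 = 0.1495 J/s.
F: E/h = 2.05/5.69 = 0.3603 J/s.
0.3603 > 0.1495, so adding F raises the average — include it.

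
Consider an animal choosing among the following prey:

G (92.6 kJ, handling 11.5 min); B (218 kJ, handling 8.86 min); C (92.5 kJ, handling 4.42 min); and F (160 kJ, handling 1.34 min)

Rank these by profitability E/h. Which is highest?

F

In descending order of E/h:
F: 160/1.34 = 119 kJ/min
B: 218/8.86 = 24.6 kJ/min
C: 92.5/4.42 = 20.9 kJ/min
G: 92.6/11.5 = 8.05 kJ/min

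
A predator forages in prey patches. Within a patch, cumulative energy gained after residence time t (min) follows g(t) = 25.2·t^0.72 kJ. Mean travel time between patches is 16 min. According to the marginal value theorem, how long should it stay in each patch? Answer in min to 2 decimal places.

Maximise g(t)/(T+t): set derivative to zero → g'(t)(T+t) = g(t).
g'(t) = 0.72·25.2·t^-0.28. Setting 0.72·25.2·t^-0.28 = 25.2·t^0.72/(16+t) gives 0.72(16+t) = t, so 0.28·t = 0.72×16.
t* = 0.72×16/0.28 = 41.14 min.

41.14 min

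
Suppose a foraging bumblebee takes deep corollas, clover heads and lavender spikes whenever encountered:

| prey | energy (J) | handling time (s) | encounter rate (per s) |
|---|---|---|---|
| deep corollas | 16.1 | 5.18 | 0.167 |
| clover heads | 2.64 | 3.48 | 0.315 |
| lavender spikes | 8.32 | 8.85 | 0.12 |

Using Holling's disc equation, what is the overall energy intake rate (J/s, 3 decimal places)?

1.123 J/s

R = Σλ_iE_i / (1 + Σλ_ih_i)
Numerator: 0.167×16.1 + 0.315×2.64 + 0.12×8.32 = 4.519
Denominator: 1 + 0.167×5.18 + 0.315×3.48 + 0.12×8.85 = 4.023
R = 4.519/4.023 = 1.123 J/s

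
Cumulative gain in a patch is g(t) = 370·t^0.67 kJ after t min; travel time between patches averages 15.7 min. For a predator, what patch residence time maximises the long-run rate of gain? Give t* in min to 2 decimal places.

Optimal t* satisfies g'(t*) = g(t*)/(T + t*).
g'(t) = 0.67·370·t^-0.33. Setting 0.67·370·t^-0.33 = 370·t^0.67/(15.7+t) gives 0.67(15.7+t) = t, so 0.33·t = 0.67×15.7.
t* = 0.67×15.7/0.33 = 31.88 min.

31.88 min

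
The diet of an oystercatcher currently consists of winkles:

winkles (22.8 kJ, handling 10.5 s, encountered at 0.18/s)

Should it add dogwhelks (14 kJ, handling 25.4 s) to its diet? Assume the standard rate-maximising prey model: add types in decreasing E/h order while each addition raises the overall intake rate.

No

Intake rate on the current diet: R = (0.18×22.8) / (1 + 0.18×10.5) = 4.104/2.89 = 1.42 kJ/s.
dogwhelks: E/h = 14/25.4 = 0.5512 kJ/s.
Since 0.5512 < R, time spent handling dogwhelks is better spent searching.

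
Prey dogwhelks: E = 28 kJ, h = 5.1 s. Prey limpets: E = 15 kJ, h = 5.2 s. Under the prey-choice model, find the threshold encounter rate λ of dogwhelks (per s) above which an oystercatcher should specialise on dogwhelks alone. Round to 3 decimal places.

At the threshold, the rate on dogwhelks alone equals the profitability of limpets: λ·28/(1 + λ·5.1) = 15/5.2 = 2.885.
Rearranging, λ(28 − 2.885×5.1) = 2.885, so λ = 2.885/13.29 = 0.2171 per s.

0.217 per s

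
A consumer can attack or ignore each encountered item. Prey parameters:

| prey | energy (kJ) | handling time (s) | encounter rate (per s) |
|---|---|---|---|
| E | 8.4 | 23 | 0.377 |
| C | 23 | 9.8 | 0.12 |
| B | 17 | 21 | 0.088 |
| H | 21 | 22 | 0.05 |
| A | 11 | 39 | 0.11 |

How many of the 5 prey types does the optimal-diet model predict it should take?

Rank by E/h (kJ/s): C 2.35, H 0.955, B 0.81, E 0.365, A 0.282. Include each in turn until the next type's E/h falls below the running intake rate.
Rate on top 1: 1.268. H: 0.955 < 1.268 → exclude; stop.
Optimal diet: C — 1 of 5 types.

1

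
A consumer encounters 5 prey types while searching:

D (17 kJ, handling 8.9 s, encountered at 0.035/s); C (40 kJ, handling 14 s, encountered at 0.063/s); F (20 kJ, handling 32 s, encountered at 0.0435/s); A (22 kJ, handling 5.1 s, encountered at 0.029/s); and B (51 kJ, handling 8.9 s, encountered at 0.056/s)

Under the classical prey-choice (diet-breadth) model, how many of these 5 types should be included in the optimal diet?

Rank by E/h (kJ/s): B 5.73, A 4.31, C 2.86, D 1.91, F 0.625. Include each in turn until the next type's E/h falls below the running intake rate.
Rate on top 1: 1.906. A: 4.31 > 1.906 → include.
Rate on top 2: 2.122. C: 2.86 > 2.122 → include.
Rate on top 3: 2.379. D: 1.91 < 2.379 → exclude; stop.
Optimal diet: B, A, C — 3 of 5 types.

3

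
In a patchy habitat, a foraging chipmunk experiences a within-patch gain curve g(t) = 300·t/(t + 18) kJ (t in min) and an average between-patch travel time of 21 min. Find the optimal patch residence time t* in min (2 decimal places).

Maximise g(t)/(T+t): set derivative to zero → g'(t)(T+t) = g(t).
g'(t) = 300·18/(t + 18)². Setting 300·18/(t+18)² = 300t/[(t+18)(21+t)] gives 18(21+t) = t(t+18), so t² = 18×21 = 378.
t* = √378 = 19.44 min.

19.44 min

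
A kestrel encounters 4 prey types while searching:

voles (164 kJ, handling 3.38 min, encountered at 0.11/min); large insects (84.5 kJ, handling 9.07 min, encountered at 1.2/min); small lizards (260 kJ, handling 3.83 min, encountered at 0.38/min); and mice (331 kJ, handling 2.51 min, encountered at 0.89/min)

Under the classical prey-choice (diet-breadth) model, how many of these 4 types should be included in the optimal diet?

1

E/h in descending order: mice 132, small lizards 67.9, voles 48.5, large insects 9.32 kJ/min. The optimal diet is the largest prefix of this list for which every included type satisfies E_i/h_i > R on the types above it.
Rate on top 1: 91.09. small lizards: 67.9 < 91.09 → exclude; stop.
Optimal diet: mice — 1 of 4 types.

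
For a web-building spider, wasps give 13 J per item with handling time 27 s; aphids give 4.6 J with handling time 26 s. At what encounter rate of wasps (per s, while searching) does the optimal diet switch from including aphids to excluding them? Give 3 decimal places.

0.022 per s

At the threshold, the rate on wasps alone equals the profitability of aphids: λ·13/(1 + λ·27) = 4.6/26 = 0.1769.
Rearranging, λ(13 − 0.1769×27) = 0.1769, so λ = 0.1769/8.223 = 0.02152 per s.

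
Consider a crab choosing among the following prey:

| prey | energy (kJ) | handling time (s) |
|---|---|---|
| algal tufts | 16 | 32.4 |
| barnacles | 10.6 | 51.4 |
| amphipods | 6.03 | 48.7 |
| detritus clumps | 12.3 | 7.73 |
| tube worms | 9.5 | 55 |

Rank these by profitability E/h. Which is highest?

detritus clumps

In descending order of E/h:
detritus clumps: 12.3/7.73 = 1.59 kJ/s
algal tufts: 16/32.4 = 0.494 kJ/s
barnacles: 10.6/51.4 = 0.206 kJ/s
tube worms: 9.5/55 = 0.173 kJ/s
amphipods: 6.03/48.7 = 0.124 kJ/s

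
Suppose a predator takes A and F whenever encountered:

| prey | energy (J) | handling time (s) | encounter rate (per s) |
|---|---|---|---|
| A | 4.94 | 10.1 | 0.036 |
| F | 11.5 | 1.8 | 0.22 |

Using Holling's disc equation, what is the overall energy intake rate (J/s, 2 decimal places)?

1.54 J/s

R = Σλ_iE_i / (1 + Σλ_ih_i)
Numerator: 0.036×4.94 + 0.22×11.5 = 2.708
Denominator: 1 + 0.036×10.1 + 0.22×1.8 = 1.76
R = 2.708/1.76 = 1.539 J/s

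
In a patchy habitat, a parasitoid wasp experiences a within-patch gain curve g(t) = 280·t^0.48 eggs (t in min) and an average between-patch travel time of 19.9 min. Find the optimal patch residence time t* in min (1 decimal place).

Maximise g(t)/(T+t): set derivative to zero → g'(t)(T+t) = g(t).
g'(t) = 0.48·280·t^-0.52. Setting 0.48·280·t^-0.52 = 280·t^0.48/(19.9+t) gives 0.48(19.9+t) = t, so 0.52·t = 0.48×19.9.
t* = 0.48×19.9/0.52 = 18.37 min.

18.4 min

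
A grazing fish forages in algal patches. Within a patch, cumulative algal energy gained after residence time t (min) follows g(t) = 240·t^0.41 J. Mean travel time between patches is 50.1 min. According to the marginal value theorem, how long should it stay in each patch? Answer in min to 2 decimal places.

Maximise g(t)/(T+t): set derivative to zero → g'(t)(T+t) = g(t).
g'(t) = 0.41·240·t^-0.59. Setting 0.41·240·t^-0.59 = 240·t^0.41/(50.1+t) gives 0.41(50.1+t) = t, so 0.59·t = 0.41×50.1.
t* = 0.41×50.1/0.59 = 34.82 min.

34.82 min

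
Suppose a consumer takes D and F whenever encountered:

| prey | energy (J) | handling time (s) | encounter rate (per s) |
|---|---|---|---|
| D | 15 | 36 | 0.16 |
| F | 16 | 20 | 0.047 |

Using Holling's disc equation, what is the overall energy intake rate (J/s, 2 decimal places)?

0.41 J/s

R = Σλ_iE_i / (1 + Σλ_ih_i)
Numerator: 0.16×15 + 0.047×16 = 3.152
Denominator: 1 + 0.16×36 + 0.047×20 = 7.7
R = 3.152/7.7 = 0.4094 J/s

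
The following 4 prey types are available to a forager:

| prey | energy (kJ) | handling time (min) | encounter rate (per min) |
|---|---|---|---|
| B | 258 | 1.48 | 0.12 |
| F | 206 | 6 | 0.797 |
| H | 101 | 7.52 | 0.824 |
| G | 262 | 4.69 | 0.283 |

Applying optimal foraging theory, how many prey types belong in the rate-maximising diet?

2

Profitabilities (E/h, kJ/min): B 174, G 55.9, F 34.3, H 13.4. Add prey in this order while the next type's profitability exceeds the intake rate on those already taken.
Rate on top 1: 26.29. G: 55.9 > 26.29 → include.
Rate on top 2: 41.96. F: 34.3 < 41.96 → exclude; stop.
Optimal diet: B, G — 2 of 4 types.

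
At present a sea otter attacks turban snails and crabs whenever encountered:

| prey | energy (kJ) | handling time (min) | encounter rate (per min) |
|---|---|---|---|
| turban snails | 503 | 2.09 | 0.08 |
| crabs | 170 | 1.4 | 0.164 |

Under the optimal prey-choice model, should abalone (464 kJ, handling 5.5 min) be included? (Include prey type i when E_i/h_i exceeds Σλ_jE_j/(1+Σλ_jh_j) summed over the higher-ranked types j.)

Yes

Intake rate on the current diet: R = (0.08×503 + 0.164×170) / (1 + 0.08×2.09 + 0.164×1.4) = 68.12/1.397 = 48.77 kJ/min.
abalone: E/h = 464/5.5 = 84.36 kJ/min.
Since 84.36 > R, including abalone increases the long-run rate.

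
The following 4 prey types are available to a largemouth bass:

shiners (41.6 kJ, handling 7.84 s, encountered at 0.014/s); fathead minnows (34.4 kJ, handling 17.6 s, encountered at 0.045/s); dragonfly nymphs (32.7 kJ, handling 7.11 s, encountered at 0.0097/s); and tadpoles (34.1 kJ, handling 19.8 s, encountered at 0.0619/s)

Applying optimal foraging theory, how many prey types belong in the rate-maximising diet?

E/h in descending order: shiners 5.31, dragonfly nymphs 4.6, fathead minnows 1.95, tadpoles 1.72 kJ/s. The optimal diet is the largest prefix of this list for which every included type satisfies E_i/h_i > R on the types above it.
Rate on top 1: 0.5248. dragonfly nymphs: 4.6 > 0.5248 → include.
Rate on top 2: 0.7632. fathead minnows: 1.95 > 0.7632 → include.
Rate on top 3: 1.242. tadpoles: 1.72 > 1.242 → include.
Optimal diet: shiners, dragonfly nymphs, fathead minnows, tadpoles — 4 of 4 types.

4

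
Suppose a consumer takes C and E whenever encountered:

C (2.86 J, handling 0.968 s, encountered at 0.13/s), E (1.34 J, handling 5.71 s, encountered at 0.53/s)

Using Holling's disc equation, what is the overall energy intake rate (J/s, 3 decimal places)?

R = Σλ_iE_i / (1 + Σλ_ih_i)
Numerator: 0.13×2.86 + 0.53×1.34 = 1.082
Denominator: 1 + 0.13×0.968 + 0.53×5.71 = 4.152
R = 1.082/4.152 = 0.2606 J/s

0.261 J/s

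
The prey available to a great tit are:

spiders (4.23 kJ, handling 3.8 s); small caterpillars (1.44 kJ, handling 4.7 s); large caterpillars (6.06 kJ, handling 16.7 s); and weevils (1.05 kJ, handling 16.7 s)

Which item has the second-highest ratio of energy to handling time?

large caterpillars

In descending order of E/h:
spiders: 4.23/3.8 = 1.11 kJ/s
large caterpillars: 6.06/16.7 = 0.363 kJ/s
small caterpillars: 1.44/4.7 = 0.306 kJ/s
weevils: 1.05/16.7 = 0.0629 kJ/s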